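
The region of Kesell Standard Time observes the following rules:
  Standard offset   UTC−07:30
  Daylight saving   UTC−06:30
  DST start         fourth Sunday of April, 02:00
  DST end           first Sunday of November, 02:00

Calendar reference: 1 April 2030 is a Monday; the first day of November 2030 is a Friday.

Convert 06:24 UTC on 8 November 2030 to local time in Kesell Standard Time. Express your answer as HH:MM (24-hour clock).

1 April 2030 is a Monday, so the first Sunday is April 7 and the fourth is April 28.
1 November 2030 is a Friday, so the first Sunday is November 3.
At the standard offset (UTC−07:30), 06:24 UTC − 7h30m = 22:54 Kesell Standard Time standard time (rolling into the previous day, 7 November 2030).
The standard-time date in Kesell Standard Time, 7 November 2030, is outside the daylight-saving period (28 April – 3 November), so Kesell Standard Time is on standard time, UTC−07:30.
06:24 UTC − 7h30m = 22:54 local (rolling into the previous day, 7 November 2030).

22:54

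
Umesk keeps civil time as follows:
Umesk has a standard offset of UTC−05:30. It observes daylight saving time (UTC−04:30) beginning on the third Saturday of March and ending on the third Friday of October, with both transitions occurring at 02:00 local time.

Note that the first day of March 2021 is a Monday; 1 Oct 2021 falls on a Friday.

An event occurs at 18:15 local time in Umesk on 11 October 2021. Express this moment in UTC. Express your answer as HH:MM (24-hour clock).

1 March 2021 is a Monday, so the first Saturday is March 6 and the third is March 20.
1 October 2021 is a Friday, so the first Friday is October 1 and the third is October 15.
11 October 2021 falls between 20 March and 15 October, so daylight saving is in effect and Umesk is at UTC−04:30.
18:15 local + 4h30m = 22:45 UTC.

22:45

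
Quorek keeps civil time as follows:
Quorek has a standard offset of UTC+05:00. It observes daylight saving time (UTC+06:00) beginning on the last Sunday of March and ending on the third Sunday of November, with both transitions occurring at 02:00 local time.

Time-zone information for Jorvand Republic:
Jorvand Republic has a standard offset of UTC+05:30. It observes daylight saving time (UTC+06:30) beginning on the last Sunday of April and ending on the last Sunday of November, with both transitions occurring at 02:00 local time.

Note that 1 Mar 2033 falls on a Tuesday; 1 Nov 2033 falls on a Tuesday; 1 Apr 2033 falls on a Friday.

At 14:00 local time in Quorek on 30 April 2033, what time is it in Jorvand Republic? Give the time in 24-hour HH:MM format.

1 March 2033 is a Tuesday, so Sundays fall on 6, 13, 20, 27; the last is March 27.
1 November 2033 is a Tuesday, so the first Sunday is November 6 and the third is November 20.
Daylight saving runs 27 March – 20 November; 30 April 2033 is inside that window, so Quorek is at UTC+06:00.
14:00 Quorek − 6h = 08:00 UTC.
1 April 2033 is a Friday, so Sundays fall on 3, 10, 17, 24; the last is April 24.
1 November 2033 is a Tuesday, so Sundays fall on 6, 13, 20, 27; the last is November 27.
At the standard offset (UTC+05:30), 08:00 UTC + 5h30m = 13:30 Jorvand Republic standard time.
The standard-time date in Jorvand Republic, 30 April 2033, falls between 24 April and 27 November, so daylight saving is in effect and Jorvand Republic is at UTC+06:30.
08:00 UTC + 6h30m = 14:30 Jorvand Republic.

14:30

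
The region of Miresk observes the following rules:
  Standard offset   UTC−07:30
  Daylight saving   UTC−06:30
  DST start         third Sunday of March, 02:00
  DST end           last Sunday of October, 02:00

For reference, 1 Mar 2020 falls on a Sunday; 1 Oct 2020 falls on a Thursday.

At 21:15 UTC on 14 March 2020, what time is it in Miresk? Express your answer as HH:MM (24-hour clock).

1 March 2020 is a Sunday, so the first Sunday is March 1 and the third is March 15.
1 October 2020 is a Thursday, so Sundays fall on 4, 11, 18, 25; the last is October 25.
At the standard offset (UTC−07:30), 21:15 UTC − 7h30m = 13:45 Miresk standard time.
The standard-time date in Miresk, 14 March 2020, does not fall between 15 March and 25 October, so daylight saving is not in effect and Miresk is at UTC−07:30.
21:15 UTC − 7h30m = 13:45 local.

13:45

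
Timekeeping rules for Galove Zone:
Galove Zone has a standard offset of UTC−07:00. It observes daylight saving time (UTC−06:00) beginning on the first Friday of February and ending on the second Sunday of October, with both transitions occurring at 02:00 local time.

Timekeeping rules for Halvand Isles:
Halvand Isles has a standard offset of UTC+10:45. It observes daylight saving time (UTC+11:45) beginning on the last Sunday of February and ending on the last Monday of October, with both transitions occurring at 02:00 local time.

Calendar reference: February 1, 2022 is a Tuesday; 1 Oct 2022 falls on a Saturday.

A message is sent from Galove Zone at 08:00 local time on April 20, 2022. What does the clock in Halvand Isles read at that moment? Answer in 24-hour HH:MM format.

01:45

1 February 2022 is a Tuesday, so the first Friday is February 4.
1 October 2022 is a Saturday, so the first Sunday is October 2 and the second is October 9.
April 20, 2022 lies within the daylight-saving period (4 February – 9 October), so Galove Zone is on daylight time, UTC−06:00.
08:00 Galove Zone + 6h = 14:00 UTC.
1 February 2022 is a Tuesday, so Sundays fall on 6, 13, 20, 27; the last is February 27.
1 October 2022 is a Saturday, so Mondays fall on 3, 10, 17, 24, 31; the last is October 31.
At the standard offset (UTC+10:45), 14:00 UTC + 10h45m = 00:45 Halvand Isles standard time (rolling into the next day, 21 April 2022).
Daylight saving runs 27 February – 31 October; the standard-time date in Halvand Isles, April 21, 2022, is inside that window, so Halvand Isles is at UTC+11:45.
14:00 UTC + 11h45m = 01:45 Halvand Isles (rolling into the next day, 21 April 2022).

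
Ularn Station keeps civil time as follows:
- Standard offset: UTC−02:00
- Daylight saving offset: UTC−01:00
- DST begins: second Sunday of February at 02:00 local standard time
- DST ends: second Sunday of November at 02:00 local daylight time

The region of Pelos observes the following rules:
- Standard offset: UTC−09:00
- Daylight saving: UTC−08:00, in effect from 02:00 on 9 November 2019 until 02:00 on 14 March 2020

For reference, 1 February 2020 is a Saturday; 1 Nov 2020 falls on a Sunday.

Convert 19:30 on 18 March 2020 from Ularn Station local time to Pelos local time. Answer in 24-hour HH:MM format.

11:30

1 February 2020 is a Saturday, so the first Sunday is February 2 and the second is February 9.
1 November 2020 is a Sunday, so the first Sunday is November 1 and the second is November 8.
18 March 2020 falls between 9 February and 8 November, so daylight saving is in effect and Ularn Station is at UTC−01:00.
19:30 Ularn Station + 1h = 20:30 UTC.
At the standard offset (UTC−09:00), 20:30 UTC − 9h = 11:30 Pelos standard time.
Daylight saving runs 9 November 2019 – 14 March 2020; the standard-time date in Pelos, 18 March 2020, is outside that window, so Pelos is on standard time at UTC−09:00.
20:30 UTC − 9h = 11:30 Pelos.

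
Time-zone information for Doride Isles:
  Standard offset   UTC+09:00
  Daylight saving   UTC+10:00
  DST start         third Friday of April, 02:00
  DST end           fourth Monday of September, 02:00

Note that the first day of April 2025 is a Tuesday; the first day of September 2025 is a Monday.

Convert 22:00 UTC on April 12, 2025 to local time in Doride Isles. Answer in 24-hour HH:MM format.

07:00

1 April 2025 is a Tuesday, so the first Friday is April 4 and the third is April 18.
1 September 2025 is a Monday, so the first Monday is September 1 and the fourth is September 22.
At the standard offset (UTC+09:00), 22:00 UTC + 9h = 07:00 Doride Isles standard time (rolling into the next day, 13 April 2025).
The standard-time date in Doride Isles, April 13, 2025, does not fall between 18 April and 22 September, so daylight saving is not in effect and Doride Isles is at UTC+09:00.
22:00 UTC + 9h = 07:00 local (rolling into the next day, 13 April 2025).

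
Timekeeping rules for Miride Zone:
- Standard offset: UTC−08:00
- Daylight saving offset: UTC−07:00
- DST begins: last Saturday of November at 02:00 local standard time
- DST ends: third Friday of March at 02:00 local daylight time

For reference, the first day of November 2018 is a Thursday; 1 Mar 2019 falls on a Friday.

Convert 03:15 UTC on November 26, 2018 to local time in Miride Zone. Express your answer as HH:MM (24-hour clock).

20:15

1 November 2018 is a Thursday, so Saturdays fall on 3, 10, 17, 24; the last is November 24.
1 March 2019 is a Friday, so the first Friday is March 1 and the third is March 15.
At the standard offset (UTC−08:00), 03:15 UTC − 8h = 19:15 Miride Zone standard time (rolling into the previous day, 25 November 2018).
Daylight saving runs 24 November 2018 – 15 March 2019; the standard-time date in Miride Zone, November 25, 2018, is inside that window, so Miride Zone is at UTC−07:00.
03:15 UTC − 7h = 20:15 local (rolling into the previous day, 25 November 2018).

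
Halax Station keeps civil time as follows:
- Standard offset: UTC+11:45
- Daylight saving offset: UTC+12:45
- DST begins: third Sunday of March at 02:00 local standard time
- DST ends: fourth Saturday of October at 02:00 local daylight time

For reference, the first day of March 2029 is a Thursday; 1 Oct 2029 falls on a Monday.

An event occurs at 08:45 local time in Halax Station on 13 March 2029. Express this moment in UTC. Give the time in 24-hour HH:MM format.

1 March 2029 is a Thursday, so the first Sunday is March 4 and the third is March 18.
1 October 2029 is a Monday, so the first Saturday is October 6 and the fourth is October 27.
13 March 2029 does not fall between 18 March and 27 October, so daylight saving is not in effect and Halax Station is at UTC+11:45.
08:45 local − 11h45m = 21:00 UTC (rolling into the previous day, 12 March 2029).

21:00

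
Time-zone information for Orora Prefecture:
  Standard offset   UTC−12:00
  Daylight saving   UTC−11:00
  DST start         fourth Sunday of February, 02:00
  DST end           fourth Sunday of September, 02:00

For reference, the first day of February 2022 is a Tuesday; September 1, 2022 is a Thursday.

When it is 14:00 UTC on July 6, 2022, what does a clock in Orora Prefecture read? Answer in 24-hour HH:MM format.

1 February 2022 is a Tuesday, so the first Sunday is February 6 and the fourth is February 27.
1 September 2022 is a Thursday, so the first Sunday is September 4 and the fourth is September 25.
At the standard offset (UTC−12:00), 14:00 UTC − 12h = 02:00 Orora Prefecture standard time.
The standard-time date in Orora Prefecture, July 6, 2022, falls between 27 February and 25 September, so daylight saving is in effect and Orora Prefecture is at UTC−11:00.
14:00 UTC − 11h = 03:00 local.

03:00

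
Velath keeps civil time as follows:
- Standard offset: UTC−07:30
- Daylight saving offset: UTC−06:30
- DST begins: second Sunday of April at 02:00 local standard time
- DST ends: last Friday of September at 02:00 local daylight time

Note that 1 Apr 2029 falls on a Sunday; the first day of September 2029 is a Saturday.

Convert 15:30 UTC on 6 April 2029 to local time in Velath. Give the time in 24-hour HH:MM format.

08:00

1 April 2029 is a Sunday, so the first Sunday is April 1 and the second is April 8.
1 September 2029 is a Saturday, so Fridays fall on 7, 14, 21, 28; the last is September 28.
At the standard offset (UTC−07:30), 15:30 UTC − 7h30m = 08:00 Velath standard time.
Daylight saving runs 8 April – 28 September; the standard-time date in Velath, 6 April 2029, is outside that window, so Velath is on standard time at UTC−07:30.
15:30 UTC − 7h30m = 08:00 local.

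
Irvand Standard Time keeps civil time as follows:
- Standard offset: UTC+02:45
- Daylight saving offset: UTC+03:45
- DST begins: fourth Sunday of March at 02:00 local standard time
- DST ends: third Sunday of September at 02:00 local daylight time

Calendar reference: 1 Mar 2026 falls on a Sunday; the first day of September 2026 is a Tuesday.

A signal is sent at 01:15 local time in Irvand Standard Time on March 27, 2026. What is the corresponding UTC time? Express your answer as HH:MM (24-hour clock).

21:30

1 March 2026 is a Sunday, so the first Sunday is March 1 and the fourth is March 22.
1 September 2026 is a Tuesday, so the first Sunday is September 6 and the third is September 20.
Daylight saving runs 22 March – 20 September; March 27, 2026 is inside that window, so Irvand Standard Time is at UTC+03:45.
01:15 local − 3h45m = 21:30 UTC (rolling into the previous day, 26 March 2026).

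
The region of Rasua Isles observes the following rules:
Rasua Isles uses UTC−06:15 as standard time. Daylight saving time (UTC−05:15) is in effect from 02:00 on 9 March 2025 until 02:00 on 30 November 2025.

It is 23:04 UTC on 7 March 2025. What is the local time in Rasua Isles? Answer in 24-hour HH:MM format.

16:49

At the standard offset (UTC−06:15), 23:04 UTC − 6h15m = 16:49 Rasua Isles standard time.
Daylight saving runs 9 March – 30 November; the standard-time date in Rasua Isles, 7 March 2025, is outside that window, so Rasua Isles is on standard time at UTC−06:15.
23:04 UTC − 6h15m = 16:49 local.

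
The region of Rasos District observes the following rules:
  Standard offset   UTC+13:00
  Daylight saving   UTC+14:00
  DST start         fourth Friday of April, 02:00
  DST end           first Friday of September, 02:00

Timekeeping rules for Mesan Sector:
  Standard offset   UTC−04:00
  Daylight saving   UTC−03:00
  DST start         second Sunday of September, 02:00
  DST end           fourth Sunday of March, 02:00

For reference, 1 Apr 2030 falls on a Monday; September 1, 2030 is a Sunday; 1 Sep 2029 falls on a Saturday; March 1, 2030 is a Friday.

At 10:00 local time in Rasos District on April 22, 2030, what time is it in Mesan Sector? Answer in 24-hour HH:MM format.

17:00

1 April 2030 is a Monday, so the first Friday is April 5 and the fourth is April 26.
1 September 2030 is a Sunday, so the first Friday is September 6.
April 22, 2030 is outside the daylight-saving period (26 April – 6 September), so Rasos District is on standard time, UTC+13:00.
10:00 Rasos District − 13h = 21:00 UTC (rolling into the previous day, 21 April 2030).
1 September 2029 is a Saturday, so the first Sunday is September 2 and the second is September 9.
1 March 2030 is a Friday, so the first Sunday is March 3 and the fourth is March 24.
At the standard offset (UTC−04:00), 21:00 UTC − 4h = 17:00 Mesan Sector standard time.
Daylight saving runs 9 September 2029 – 24 March 2030; the standard-time date in Mesan Sector, April 21, 2030, is outside that window, so Mesan Sector is on standard time at UTC−04:00.
21:00 UTC − 4h = 17:00 Mesan Sector.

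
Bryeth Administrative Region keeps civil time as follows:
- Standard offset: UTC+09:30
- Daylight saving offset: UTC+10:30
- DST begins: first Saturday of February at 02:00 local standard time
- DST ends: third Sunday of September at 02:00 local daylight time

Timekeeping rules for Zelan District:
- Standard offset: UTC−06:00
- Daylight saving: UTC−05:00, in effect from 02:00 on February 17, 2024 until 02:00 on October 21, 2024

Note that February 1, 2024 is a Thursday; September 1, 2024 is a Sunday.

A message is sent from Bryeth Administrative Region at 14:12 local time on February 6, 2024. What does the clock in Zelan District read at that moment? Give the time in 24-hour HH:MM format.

1 February 2024 is a Thursday, so the first Saturday is February 3.
1 September 2024 is a Sunday, so the first Sunday is September 1 and the third is September 15.
Daylight saving runs 3 February – 15 September; February 6, 2024 is inside that window, so Bryeth Administrative Region is at UTC+10:30.
14:12 Bryeth Administrative Region − 10h30m = 03:42 UTC.
At the standard offset (UTC−06:00), 03:42 UTC − 6h = 21:42 Zelan District standard time (rolling into the previous day, 5 February 2024).
The standard-time date in Zelan District, February 5, 2024, does not fall between 17 February and 21 October, so daylight saving is not in effect and Zelan District is at UTC−06:00.
03:42 UTC − 6h = 21:42 Zelan District (rolling into the previous day, 5 February 2024).

21:42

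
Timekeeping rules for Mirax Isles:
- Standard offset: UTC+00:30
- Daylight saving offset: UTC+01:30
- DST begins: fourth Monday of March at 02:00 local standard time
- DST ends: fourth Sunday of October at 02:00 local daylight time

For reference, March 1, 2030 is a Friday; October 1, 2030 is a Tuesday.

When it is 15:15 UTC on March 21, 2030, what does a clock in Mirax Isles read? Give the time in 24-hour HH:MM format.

1 March 2030 is a Friday, so the first Monday is March 4 and the fourth is March 25.
1 October 2030 is a Tuesday, so the first Sunday is October 6 and the fourth is October 27.
At the standard offset (UTC+00:30), 15:15 UTC + 0h30m = 15:45 Mirax Isles standard time.
The standard-time date in Mirax Isles, March 21, 2030, does not fall between 25 March and 27 October, so daylight saving is not in effect and Mirax Isles is at UTC+00:30.
15:15 UTC + 0h30m = 15:45 local.

15:45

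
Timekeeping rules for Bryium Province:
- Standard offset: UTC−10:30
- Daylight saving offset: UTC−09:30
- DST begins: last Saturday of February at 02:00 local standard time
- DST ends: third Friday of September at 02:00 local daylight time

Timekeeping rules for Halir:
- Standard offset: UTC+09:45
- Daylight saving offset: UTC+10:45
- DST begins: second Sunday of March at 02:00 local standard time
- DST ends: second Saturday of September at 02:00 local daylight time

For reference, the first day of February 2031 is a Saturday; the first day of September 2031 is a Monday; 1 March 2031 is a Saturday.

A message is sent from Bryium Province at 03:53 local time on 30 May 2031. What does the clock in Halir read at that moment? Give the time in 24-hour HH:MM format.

1 February 2031 is a Saturday, so Saturdays fall on 1, 8, 15, 22; the last is February 22.
1 September 2031 is a Monday, so the first Friday is September 5 and the third is September 19.
30 May 2031 falls between 22 February and 19 September, so daylight saving is in effect and Bryium Province is at UTC−09:30.
03:53 Bryium Province + 9h30m = 13:23 UTC.
1 March 2031 is a Saturday, so the first Sunday is March 2 and the second is March 9.
1 September 2031 is a Monday, so the first Saturday is September 6 and the second is September 13.
At the standard offset (UTC+09:45), 13:23 UTC + 9h45m = 23:08 Halir standard time.
The standard-time date in Halir, 30 May 2031, falls between 9 March and 13 September, so daylight saving is in effect and Halir is at UTC+10:45.
13:23 UTC + 10h45m = 00:08 Halir (rolling into the next day, 31 May 2031).

00:08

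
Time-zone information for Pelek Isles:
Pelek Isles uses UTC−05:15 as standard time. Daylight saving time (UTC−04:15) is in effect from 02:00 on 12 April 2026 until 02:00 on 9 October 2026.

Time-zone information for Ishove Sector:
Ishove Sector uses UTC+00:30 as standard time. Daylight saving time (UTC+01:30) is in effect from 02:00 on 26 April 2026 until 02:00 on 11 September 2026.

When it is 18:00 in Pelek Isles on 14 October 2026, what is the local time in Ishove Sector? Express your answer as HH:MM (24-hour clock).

23:45

Daylight saving runs 12 April – 9 October; 14 October 2026 is outside that window, so Pelek Isles is on standard time at UTC−05:15.
18:00 Pelek Isles + 5h15m = 23:15 UTC.
At the standard offset (UTC+00:30), 23:15 UTC + 0h30m = 23:45 Ishove Sector standard time.
Daylight saving runs 26 April – 11 September; the standard-time date in Ishove Sector, 14 October 2026, is outside that window, so Ishove Sector is on standard time at UTC+00:30.
23:15 UTC + 0h30m = 23:45 Ishove Sector.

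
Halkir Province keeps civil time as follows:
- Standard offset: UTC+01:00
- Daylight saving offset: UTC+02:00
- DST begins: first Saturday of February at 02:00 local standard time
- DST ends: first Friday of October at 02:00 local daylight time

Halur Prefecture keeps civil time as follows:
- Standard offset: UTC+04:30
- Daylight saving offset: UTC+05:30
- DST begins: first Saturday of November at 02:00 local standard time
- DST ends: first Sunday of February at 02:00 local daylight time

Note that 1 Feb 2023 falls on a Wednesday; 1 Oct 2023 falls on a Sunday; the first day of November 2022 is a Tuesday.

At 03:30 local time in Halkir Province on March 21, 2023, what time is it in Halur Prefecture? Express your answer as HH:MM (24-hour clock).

1 February 2023 is a Wednesday, so the first Saturday is February 4.
1 October 2023 is a Sunday, so the first Friday is October 6.
March 21, 2023 lies within the daylight-saving period (4 February – 6 October), so Halkir Province is on daylight time, UTC+02:00.
03:30 Halkir Province − 2h = 01:30 UTC.
1 November 2022 is a Tuesday, so the first Saturday is November 5.
1 February 2023 is a Wednesday, so the first Sunday is February 5.
At the standard offset (UTC+04:30), 01:30 UTC + 4h30m = 06:00 Halur Prefecture standard time.
The standard-time date in Halur Prefecture, March 21, 2023, is outside the daylight-saving period (5 November 2022 – 5 February 2023), so Halur Prefecture is on standard time, UTC+04:30.
01:30 UTC + 4h30m = 06:00 Halur Prefecture.

06:00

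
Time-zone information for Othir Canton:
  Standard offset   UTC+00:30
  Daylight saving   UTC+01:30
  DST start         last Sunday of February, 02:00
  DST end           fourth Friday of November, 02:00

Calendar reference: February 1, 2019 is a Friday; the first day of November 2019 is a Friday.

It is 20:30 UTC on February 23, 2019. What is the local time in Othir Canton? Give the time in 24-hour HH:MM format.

21:00

1 February 2019 is a Friday, so Sundays fall on 3, 10, 17, 24; the last is February 24.
1 November 2019 is a Friday, so the first Friday is November 1 and the fourth is November 22.
At the standard offset (UTC+00:30), 20:30 UTC + 0h30m = 21:00 Othir Canton standard time.
The standard-time date in Othir Canton, February 23, 2019, does not fall between 24 February and 22 November, so daylight saving is not in effect and Othir Canton is at UTC+00:30.
20:30 UTC + 0h30m = 21:00 local.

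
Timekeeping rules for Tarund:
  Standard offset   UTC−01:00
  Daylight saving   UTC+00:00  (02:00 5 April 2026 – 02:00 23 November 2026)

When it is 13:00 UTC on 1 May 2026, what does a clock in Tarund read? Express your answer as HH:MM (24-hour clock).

13:00

At the standard offset (UTC−01:00), 13:00 UTC − 1h = 12:00 Tarund standard time.
The standard-time date in Tarund, 1 May 2026, falls between 5 April and 23 November, so daylight saving is in effect and Tarund is at UTC+00:00.
13:00 UTC + 0h = 13:00 local.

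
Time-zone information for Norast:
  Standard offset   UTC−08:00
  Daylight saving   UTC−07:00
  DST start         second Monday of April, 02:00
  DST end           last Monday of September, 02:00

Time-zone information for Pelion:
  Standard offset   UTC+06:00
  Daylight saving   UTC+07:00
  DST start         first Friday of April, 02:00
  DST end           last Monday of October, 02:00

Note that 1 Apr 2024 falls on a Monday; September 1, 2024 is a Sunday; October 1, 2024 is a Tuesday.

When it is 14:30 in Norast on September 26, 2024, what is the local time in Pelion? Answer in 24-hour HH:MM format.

1 April 2024 is a Monday, so the first Monday is April 1 and the second is April 8.
1 September 2024 is a Sunday, so Mondays fall on 2, 9, 16, 23, 30; the last is September 30.
Daylight saving runs 8 April – 30 September; September 26, 2024 is inside that window, so Norast is at UTC−07:00.
14:30 Norast + 7h = 21:30 UTC.
1 April 2024 is a Monday, so the first Friday is April 5.
1 October 2024 is a Tuesday, so Mondays fall on 7, 14, 21, 28; the last is October 28.
At the standard offset (UTC+06:00), 21:30 UTC + 6h = 03:30 Pelion standard time (rolling into the next day, 27 September 2024).
The standard-time date in Pelion, September 27, 2024, lies within the daylight-saving period (5 April – 28 October), so Pelion is on daylight time, UTC+07:00.
21:30 UTC + 7h = 04:30 Pelion (rolling into the next day, 27 September 2024).

04:30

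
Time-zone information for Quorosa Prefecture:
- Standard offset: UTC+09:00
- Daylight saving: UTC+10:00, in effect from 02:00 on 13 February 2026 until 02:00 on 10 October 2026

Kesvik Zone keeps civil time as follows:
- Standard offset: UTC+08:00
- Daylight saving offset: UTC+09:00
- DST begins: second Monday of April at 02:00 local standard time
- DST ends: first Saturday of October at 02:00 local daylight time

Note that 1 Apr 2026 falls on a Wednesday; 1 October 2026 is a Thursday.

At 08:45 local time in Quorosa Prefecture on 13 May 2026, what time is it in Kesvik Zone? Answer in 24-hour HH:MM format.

07:45

13 May 2026 falls between 13 February and 10 October, so daylight saving is in effect and Quorosa Prefecture is at UTC+10:00.
08:45 Quorosa Prefecture − 10h = 22:45 UTC (rolling into the previous day, 12 May 2026).
1 April 2026 is a Wednesday, so the first Monday is April 6 and the second is April 13.
1 October 2026 is a Thursday, so the first Saturday is October 3.
At the standard offset (UTC+08:00), 22:45 UTC + 8h = 06:45 Kesvik Zone standard time (rolling into the next day, 13 May 2026).
The standard-time date in Kesvik Zone, 13 May 2026, lies within the daylight-saving period (13 April – 3 October), so Kesvik Zone is on daylight time, UTC+09:00.
22:45 UTC + 9h = 07:45 Kesvik Zone (rolling into the next day, 13 May 2026).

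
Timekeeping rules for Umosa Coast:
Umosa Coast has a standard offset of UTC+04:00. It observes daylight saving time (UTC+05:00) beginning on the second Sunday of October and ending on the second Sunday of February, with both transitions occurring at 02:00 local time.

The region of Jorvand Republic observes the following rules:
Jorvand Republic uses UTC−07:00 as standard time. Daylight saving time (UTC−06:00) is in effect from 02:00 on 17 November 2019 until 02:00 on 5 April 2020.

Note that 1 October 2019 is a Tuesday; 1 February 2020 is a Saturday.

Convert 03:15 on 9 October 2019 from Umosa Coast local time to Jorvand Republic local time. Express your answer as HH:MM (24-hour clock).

1 October 2019 is a Tuesday, so the first Sunday is October 6 and the second is October 13.
1 February 2020 is a Saturday, so the first Sunday is February 2 and the second is February 9.
9 October 2019 is outside the daylight-saving period (13 October 2019 – 9 February 2020), so Umosa Coast is on standard time, UTC+04:00.
03:15 Umosa Coast − 4h = 23:15 UTC (rolling into the previous day, 8 October 2019).
At the standard offset (UTC−07:00), 23:15 UTC − 7h = 16:15 Jorvand Republic standard time.
Daylight saving runs 17 November 2019 – 5 April 2020; the standard-time date in Jorvand Republic, 8 October 2019, is outside that window, so Jorvand Republic is on standard time at UTC−07:00.
23:15 UTC − 7h = 16:15 Jorvand Republic.

16:15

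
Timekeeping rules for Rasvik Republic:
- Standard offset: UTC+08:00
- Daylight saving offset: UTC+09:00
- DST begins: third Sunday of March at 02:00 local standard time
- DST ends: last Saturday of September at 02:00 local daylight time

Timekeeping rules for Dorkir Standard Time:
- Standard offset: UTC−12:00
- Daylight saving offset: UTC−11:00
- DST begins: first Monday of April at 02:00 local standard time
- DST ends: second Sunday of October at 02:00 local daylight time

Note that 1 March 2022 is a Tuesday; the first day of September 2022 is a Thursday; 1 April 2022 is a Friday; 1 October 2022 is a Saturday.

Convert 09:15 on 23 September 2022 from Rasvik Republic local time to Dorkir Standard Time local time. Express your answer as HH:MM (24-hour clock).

1 March 2022 is a Tuesday, so the first Sunday is March 6 and the third is March 20.
1 September 2022 is a Thursday, so Saturdays fall on 3, 10, 17, 24; the last is September 24.
23 September 2022 falls between 20 March and 24 September, so daylight saving is in effect and Rasvik Republic is at UTC+09:00.
09:15 Rasvik Republic − 9h = 00:15 UTC.
1 April 2022 is a Friday, so the first Monday is April 4.
1 October 2022 is a Saturday, so the first Sunday is October 2 and the second is October 9.
At the standard offset (UTC−12:00), 00:15 UTC − 12h = 12:15 Dorkir Standard Time standard time (rolling into the previous day, 22 September 2022).
The standard-time date in Dorkir Standard Time, 22 September 2022, lies within the daylight-saving period (4 April – 9 October), so Dorkir Standard Time is on daylight time, UTC−11:00.
00:15 UTC − 11h = 13:15 Dorkir Standard Time (rolling into the previous day, 22 September 2022).

13:15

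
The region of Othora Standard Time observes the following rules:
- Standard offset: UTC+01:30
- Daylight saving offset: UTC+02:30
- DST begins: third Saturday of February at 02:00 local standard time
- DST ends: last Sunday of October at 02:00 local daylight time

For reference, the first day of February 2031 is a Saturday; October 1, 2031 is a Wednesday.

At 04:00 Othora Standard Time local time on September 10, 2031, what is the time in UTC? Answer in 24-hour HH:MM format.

1 February 2031 is a Saturday, so the first Saturday is February 1 and the third is February 15.
1 October 2031 is a Wednesday, so Sundays fall on 5, 12, 19, 26; the last is October 26.
September 10, 2031 falls between 15 February and 26 October, so daylight saving is in effect and Othora Standard Time is at UTC+02:30.
04:00 local − 2h30m = 01:30 UTC.

01:30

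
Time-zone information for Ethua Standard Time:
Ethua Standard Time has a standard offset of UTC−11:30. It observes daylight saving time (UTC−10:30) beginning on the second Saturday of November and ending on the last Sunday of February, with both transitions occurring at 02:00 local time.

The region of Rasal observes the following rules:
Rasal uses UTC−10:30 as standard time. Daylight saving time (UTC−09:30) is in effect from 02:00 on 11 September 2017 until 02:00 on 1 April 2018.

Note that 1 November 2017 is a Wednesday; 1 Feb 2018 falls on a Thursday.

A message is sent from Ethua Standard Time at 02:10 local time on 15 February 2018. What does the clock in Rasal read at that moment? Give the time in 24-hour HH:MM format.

1 November 2017 is a Wednesday, so the first Saturday is November 4 and the second is November 11.
1 February 2018 is a Thursday, so Sundays fall on 4, 11, 18, 25; the last is February 25.
15 February 2018 lies within the daylight-saving period (11 November 2017 – 25 February 2018), so Ethua Standard Time is on daylight time, UTC−10:30.
02:10 Ethua Standard Time + 10h30m = 12:40 UTC.
At the standard offset (UTC−10:30), 12:40 UTC − 10h30m = 02:10 Rasal standard time.
The standard-time date in Rasal, 15 February 2018, lies within the daylight-saving period (11 September 2017 – 1 April 2018), so Rasal is on daylight time, UTC−09:30.
12:40 UTC − 9h30m = 03:10 Rasal.

03:10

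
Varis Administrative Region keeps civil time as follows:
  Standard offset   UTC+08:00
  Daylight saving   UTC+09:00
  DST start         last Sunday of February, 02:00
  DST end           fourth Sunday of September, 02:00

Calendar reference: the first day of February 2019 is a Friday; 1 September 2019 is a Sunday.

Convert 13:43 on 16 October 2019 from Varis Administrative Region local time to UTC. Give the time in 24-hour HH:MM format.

05:43

1 February 2019 is a Friday, so Sundays fall on 3, 10, 17, 24; the last is February 24.
1 September 2019 is a Sunday, so the first Sunday is September 1 and the fourth is September 22.
Daylight saving runs 24 February – 22 September; 16 October 2019 is outside that window, so Varis Administrative Region is on standard time at UTC+08:00.
13:43 local − 8h = 05:43 UTC.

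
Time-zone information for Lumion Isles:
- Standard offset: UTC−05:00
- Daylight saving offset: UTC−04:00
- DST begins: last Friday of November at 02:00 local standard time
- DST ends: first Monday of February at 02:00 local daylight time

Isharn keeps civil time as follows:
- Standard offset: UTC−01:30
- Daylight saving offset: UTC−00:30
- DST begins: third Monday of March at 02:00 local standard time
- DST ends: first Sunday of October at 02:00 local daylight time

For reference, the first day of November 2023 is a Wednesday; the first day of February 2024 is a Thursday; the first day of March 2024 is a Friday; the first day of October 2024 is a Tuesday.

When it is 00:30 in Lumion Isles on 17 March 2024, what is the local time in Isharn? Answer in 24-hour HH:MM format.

04:00

1 November 2023 is a Wednesday, so Fridays fall on 3, 10, 17, 24; the last is November 24.
1 February 2024 is a Thursday, so the first Monday is February 5.
Daylight saving runs 24 November 2023 – 5 February 2024; 17 March 2024 is outside that window, so Lumion Isles is on standard time at UTC−05:00.
00:30 Lumion Isles + 5h = 05:30 UTC.
1 March 2024 is a Friday, so the first Monday is March 4 and the third is March 18.
1 October 2024 is a Tuesday, so the first Sunday is October 6.
At the standard offset (UTC−01:30), 05:30 UTC − 1h30m = 04:00 Isharn standard time.
Daylight saving runs 18 March – 6 October; the standard-time date in Isharn, 17 March 2024, is outside that window, so Isharn is on standard time at UTC−01:30.
05:30 UTC − 1h30m = 04:00 Isharn.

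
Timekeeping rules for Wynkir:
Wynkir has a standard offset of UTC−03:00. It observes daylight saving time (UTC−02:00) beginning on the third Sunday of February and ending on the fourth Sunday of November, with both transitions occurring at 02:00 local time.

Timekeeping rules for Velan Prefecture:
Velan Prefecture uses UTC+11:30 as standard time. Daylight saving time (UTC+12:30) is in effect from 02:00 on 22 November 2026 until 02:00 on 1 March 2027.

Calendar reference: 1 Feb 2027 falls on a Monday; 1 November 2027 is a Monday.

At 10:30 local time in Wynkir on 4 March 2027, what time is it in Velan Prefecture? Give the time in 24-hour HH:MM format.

1 February 2027 is a Monday, so the first Sunday is February 7 and the third is February 21.
1 November 2027 is a Monday, so the first Sunday is November 7 and the fourth is November 28.
4 March 2027 falls between 21 February and 28 November, so daylight saving is in effect and Wynkir is at UTC−02:00.
10:30 Wynkir + 2h = 12:30 UTC.
At the standard offset (UTC+11:30), 12:30 UTC + 11h30m = 00:00 Velan Prefecture standard time (rolling into the next day, 5 March 2027).
The standard-time date in Velan Prefecture, 5 March 2027, does not fall between 22 November 2026 and 1 March 2027, so daylight saving is not in effect and Velan Prefecture is at UTC+11:30.
12:30 UTC + 11h30m = 00:00 Velan Prefecture (rolling into the next day, 5 March 2027).

00:00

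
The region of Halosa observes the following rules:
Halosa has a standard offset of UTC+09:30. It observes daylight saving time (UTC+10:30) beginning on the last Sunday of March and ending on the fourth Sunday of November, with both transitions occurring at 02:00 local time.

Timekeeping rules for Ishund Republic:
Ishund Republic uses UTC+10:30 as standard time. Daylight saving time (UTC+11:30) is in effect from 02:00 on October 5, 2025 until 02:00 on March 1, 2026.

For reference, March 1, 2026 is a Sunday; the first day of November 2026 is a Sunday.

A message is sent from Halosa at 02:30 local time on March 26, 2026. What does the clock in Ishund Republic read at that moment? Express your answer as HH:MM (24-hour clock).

1 March 2026 is a Sunday, so Sundays fall on 1, 8, 15, 22, 29; the last is March 29.
1 November 2026 is a Sunday, so the first Sunday is November 1 and the fourth is November 22.
March 26, 2026 is outside the daylight-saving period (29 March – 22 November), so Halosa is on standard time, UTC+09:30.
02:30 Halosa − 9h30m = 17:00 UTC (rolling into the previous day, 25 March 2026).
At the standard offset (UTC+10:30), 17:00 UTC + 10h30m = 03:30 Ishund Republic standard time (rolling into the next day, 26 March 2026).
The standard-time date in Ishund Republic, March 26, 2026, does not fall between 5 October 2025 and 1 March 2026, so daylight saving is not in effect and Ishund Republic is at UTC+10:30.
17:00 UTC + 10h30m = 03:30 Ishund Republic (rolling into the next day, 26 March 2026).

03:30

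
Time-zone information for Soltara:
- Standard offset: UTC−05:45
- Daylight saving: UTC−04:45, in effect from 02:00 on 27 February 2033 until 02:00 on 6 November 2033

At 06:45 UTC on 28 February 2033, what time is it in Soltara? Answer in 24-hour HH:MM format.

At the standard offset (UTC−05:45), 06:45 UTC − 5h45m = 01:00 Soltara standard time.
The standard-time date in Soltara, 28 February 2033, falls between 27 February and 6 November, so daylight saving is in effect and Soltara is at UTC−04:45.
06:45 UTC − 4h45m = 02:00 local.

02:00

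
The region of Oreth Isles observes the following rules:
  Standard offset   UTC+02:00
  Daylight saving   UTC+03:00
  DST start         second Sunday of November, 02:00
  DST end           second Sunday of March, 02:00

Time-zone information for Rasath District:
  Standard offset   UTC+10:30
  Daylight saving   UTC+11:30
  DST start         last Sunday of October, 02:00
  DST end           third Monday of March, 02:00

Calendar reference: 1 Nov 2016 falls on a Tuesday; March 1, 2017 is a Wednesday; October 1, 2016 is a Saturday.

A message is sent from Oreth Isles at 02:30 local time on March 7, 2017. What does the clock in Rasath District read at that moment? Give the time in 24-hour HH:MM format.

1 November 2016 is a Tuesday, so the first Sunday is November 6 and the second is November 13.
1 March 2017 is a Wednesday, so the first Sunday is March 5 and the second is March 12.
Daylight saving runs 13 November 2016 – 12 March 2017; March 7, 2017 is inside that window, so Oreth Isles is at UTC+03:00.
02:30 Oreth Isles − 3h = 23:30 UTC (rolling into the previous day, 6 March 2017).
1 October 2016 is a Saturday, so Sundays fall on 2, 9, 16, 23, 30; the last is October 30.
1 March 2017 is a Wednesday, so the first Monday is March 6 and the third is March 20.
At the standard offset (UTC+10:30), 23:30 UTC + 10h30m = 10:00 Rasath District standard time (rolling into the next day, 7 March 2017).
Daylight saving runs 30 October 2016 – 20 March 2017; the standard-time date in Rasath District, March 7, 2017, is inside that window, so Rasath District is at UTC+11:30.
23:30 UTC + 11h30m = 11:00 Rasath District (rolling into the next day, 7 March 2017).

11:00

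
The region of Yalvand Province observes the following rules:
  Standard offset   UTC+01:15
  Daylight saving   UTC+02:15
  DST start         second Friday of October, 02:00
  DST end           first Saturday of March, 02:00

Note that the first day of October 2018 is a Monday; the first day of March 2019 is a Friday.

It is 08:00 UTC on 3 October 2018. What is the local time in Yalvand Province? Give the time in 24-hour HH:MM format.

1 October 2018 is a Monday, so the first Friday is October 5 and the second is October 12.
1 March 2019 is a Friday, so the first Saturday is March 2.
At the standard offset (UTC+01:15), 08:00 UTC + 1h15m = 09:15 Yalvand Province standard time.
Daylight saving runs 12 October 2018 – 2 March 2019; the standard-time date in Yalvand Province, 3 October 2018, is outside that window, so Yalvand Province is on standard time at UTC+01:15.
08:00 UTC + 1h15m = 09:15 local.

09:15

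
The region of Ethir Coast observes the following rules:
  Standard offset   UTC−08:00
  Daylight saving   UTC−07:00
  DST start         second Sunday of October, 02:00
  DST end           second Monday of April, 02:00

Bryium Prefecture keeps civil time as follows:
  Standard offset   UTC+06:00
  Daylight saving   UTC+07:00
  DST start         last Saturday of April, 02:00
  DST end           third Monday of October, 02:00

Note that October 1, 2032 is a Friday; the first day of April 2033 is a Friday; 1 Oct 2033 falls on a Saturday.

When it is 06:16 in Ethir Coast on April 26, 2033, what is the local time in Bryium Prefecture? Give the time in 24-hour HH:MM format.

1 October 2032 is a Friday, so the first Sunday is October 3 and the second is October 10.
1 April 2033 is a Friday, so the first Monday is April 4 and the second is April 11.
Daylight saving runs 10 October 2032 – 11 April 2033; April 26, 2033 is outside that window, so Ethir Coast is on standard time at UTC−08:00.
06:16 Ethir Coast + 8h = 14:16 UTC.
1 April 2033 is a Friday, so Saturdays fall on 2, 9, 16, 23, 30; the last is April 30.
1 October 2033 is a Saturday, so the first Monday is October 3 and the third is October 17.
At the standard offset (UTC+06:00), 14:16 UTC + 6h = 20:16 Bryium Prefecture standard time.
The standard-time date in Bryium Prefecture, April 26, 2033, does not fall between 30 April and 17 October, so daylight saving is not in effect and Bryium Prefecture is at UTC+06:00.
14:16 UTC + 6h = 20:16 Bryium Prefecture.

20:16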